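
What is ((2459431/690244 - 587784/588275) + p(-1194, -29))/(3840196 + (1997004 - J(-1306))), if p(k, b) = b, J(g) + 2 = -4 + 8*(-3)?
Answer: -10734437991671/2370226440733193000 ≈ -4.5289e-6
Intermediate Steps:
J(g) = -30 (J(g) = -2 + (-4 + 8*(-3)) = -2 + (-4 - 24) = -2 - 28 = -30)
((2459431/690244 - 587784/588275) + p(-1194, -29))/(3840196 + (1997004 - J(-1306))) = ((2459431/690244 - 587784/588275) - 29)/(3840196 + (1997004 - 1*(-30))) = ((2459431*(1/690244) - 587784*1/588275) - 29)/(3840196 + (1997004 + 30)) = ((2459431/690244 - 587784/588275) - 29)/(3840196 + 1997034) = (1041107392229/406053289100 - 29)/5837230 = -10734437991671/406053289100*1/5837230 = -10734437991671/2370226440733193000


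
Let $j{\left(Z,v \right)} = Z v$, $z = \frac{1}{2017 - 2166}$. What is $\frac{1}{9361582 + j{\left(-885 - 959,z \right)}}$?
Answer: $\frac{149}{1394877562} \approx 1.0682 \cdot 10^{-7}$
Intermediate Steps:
$z = - \frac{1}{149}$ ($z = \frac{1}{-149} = - \frac{1}{149} \approx -0.0067114$)
$\frac{1}{9361582 + j{\left(-885 - 959,z \right)}} = \frac{1}{9361582 + \left(-885 - 959\right) \left(- \frac{1}{149}\right)} = \frac{1}{9361582 - - \frac{1844}{149}} = \frac{1}{9361582 + \frac{1844}{149}} = \frac{1}{\frac{1394877562}{149}} = \frac{149}{1394877562}$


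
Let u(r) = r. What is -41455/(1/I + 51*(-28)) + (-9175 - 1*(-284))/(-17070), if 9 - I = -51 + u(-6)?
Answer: 47541982177/1608796290 ≈ 29.551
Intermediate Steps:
I = 66 (I = 9 - (-51 - 6) = 9 - 1*(-57) = 9 + 57 = 66)
-41455/(1/I + 51*(-28)) + (-9175 - 1*(-284))/(-17070) = -41455/(1/66 + 51*(-28)) + (-9175 - 1*(-284))/(-17070) = -41455/(1/66 - 1428) + (-9175 + 284)*(-1/17070) = -41455/(-94247/66) - 8891*(-1/17070) = -41455*(-66/94247) + 8891/17070 = 2736030/94247 + 8891/17070 = 47541982177/1608796290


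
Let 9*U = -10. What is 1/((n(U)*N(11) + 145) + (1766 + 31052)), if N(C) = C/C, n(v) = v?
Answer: 9/296657 ≈ 3.0338e-5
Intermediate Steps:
U = -10/9 (U = (1/9)*(-10) = -10/9 ≈ -1.1111)
N(C) = 1
1/((n(U)*N(11) + 145) + (1766 + 31052)) = 1/((-10/9*1 + 145) + (1766 + 31052)) = 1/((-10/9 + 145) + 32818) = 1/(1295/9 + 32818) = 1/(296657/9) = 9/296657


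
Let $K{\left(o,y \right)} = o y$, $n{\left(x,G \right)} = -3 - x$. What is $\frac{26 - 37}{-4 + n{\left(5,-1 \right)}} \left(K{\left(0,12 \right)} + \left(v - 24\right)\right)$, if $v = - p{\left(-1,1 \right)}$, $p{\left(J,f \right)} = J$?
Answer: $- \frac{253}{12} \approx -21.083$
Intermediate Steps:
$v = 1$ ($v = \left(-1\right) \left(-1\right) = 1$)
$\frac{26 - 37}{-4 + n{\left(5,-1 \right)}} \left(K{\left(0,12 \right)} + \left(v - 24\right)\right) = \frac{26 - 37}{-4 - 8} \left(0 \cdot 12 + \left(1 - 24\right)\right) = - \frac{11}{-4 - 8} \left(0 + \left(1 - 24\right)\right) = - \frac{11}{-4 - 8} \left(0 - 23\right) = - \frac{11}{-12} \left(-23\right) = \left(-11\right) \left(- \frac{1}{12}\right) \left(-23\right) = \frac{11}{12} \left(-23\right) = - \frac{253}{12}$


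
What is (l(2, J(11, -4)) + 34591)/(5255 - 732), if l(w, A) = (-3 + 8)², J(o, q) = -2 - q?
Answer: 34616/4523 ≈ 7.6533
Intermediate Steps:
l(w, A) = 25 (l(w, A) = 5² = 25)
(l(2, J(11, -4)) + 34591)/(5255 - 732) = (25 + 34591)/(5255 - 732) = 34616/4523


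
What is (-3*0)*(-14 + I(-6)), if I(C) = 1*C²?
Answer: 0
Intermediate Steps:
I(C) = C²
(-3*0)*(-14 + I(-6)) = (-3*0)*(-14 + (-6)²) = 0*(-14 + 36) = 0*22 = 0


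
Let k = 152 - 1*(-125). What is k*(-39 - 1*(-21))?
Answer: -4986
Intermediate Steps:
k = 277 (k = 152 + 125 = 277)
k*(-39 - 1*(-21)) = 277*(-39 - 1*(-21)) = 277*(-39 + 21) = 277*(-18) = -4986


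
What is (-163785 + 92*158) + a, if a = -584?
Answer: -149833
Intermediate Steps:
(-163785 + 92*158) + a = (-163785 + 92*158) - 584 = (-163785 + 14536) - 584 = -149249 - 584 = -149833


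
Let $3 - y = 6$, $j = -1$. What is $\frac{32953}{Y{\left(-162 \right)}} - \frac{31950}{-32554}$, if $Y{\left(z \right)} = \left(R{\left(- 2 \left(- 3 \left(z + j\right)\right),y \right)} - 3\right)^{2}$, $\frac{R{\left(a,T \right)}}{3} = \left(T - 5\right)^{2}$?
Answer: $\frac{1107018956}{581430717} \approx 1.904$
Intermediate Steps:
$y = -3$ ($y = 3 - 6 = -3$)
$R{\left(a,T \right)} = 3 \left(-5 + T\right)^{2}$ ($R{\left(a,T \right)} = 3 \left(T - 5\right)^{2} = 3 \left(-5 + T\right)^{2}$)
$Y{\left(z \right)} = 35721$ ($Y{\left(z \right)} = \left(3 \left(-5 - 3\right)^{2} - 3\right)^{2} = \left(3 \left(-8\right)^{2} - 3\right)^{2} = \left(3 \cdot 64 - 3\right)^{2} = \left(192 - 3\right)^{2} = 189^{2} = 35721$)
$\frac{32953}{Y{\left(-162 \right)}} - \frac{31950}{-32554} = \frac{32953}{35721} - \frac{31950}{-32554} = 32953 \cdot \frac{1}{35721} - - \frac{15975}{16277} = \frac{32953}{35721} + \frac{15975}{16277} = \frac{1107018956}{581430717}$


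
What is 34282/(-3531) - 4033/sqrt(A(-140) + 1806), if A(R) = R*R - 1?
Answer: -34282/3531 - 4033*sqrt(21405)/21405 ≈ -37.275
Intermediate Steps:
A(R) = -1 + R**2 (A(R) = R**2 - 1 = -1 + R**2)
34282/(-3531) - 4033/sqrt(A(-140) + 1806) = 34282/(-3531) - 4033/sqrt((-1 + (-140)**2) + 1806) = 34282*(-1/3531) - 4033/sqrt((-1 + 19600) + 1806) = -34282/3531 - 4033/sqrt(19599 + 1806) = -34282/3531 - 4033*sqrt(21405)/21405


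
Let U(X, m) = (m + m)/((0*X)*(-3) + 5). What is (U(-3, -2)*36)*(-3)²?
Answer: -1296/5 ≈ -259.20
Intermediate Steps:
U(X, m) = 2*m/5 (U(X, m) = (2*m)/(0*(-3) + 5) = (2*m)/(0 + 5) = (2*m)/5 = (2*m)*(⅕) = 2*m/5)
(U(-3, -2)*36)*(-3)² = (((⅖)*(-2))*36)*(-3)² = -⅘*36*9 = -144/5*9 = -1296/5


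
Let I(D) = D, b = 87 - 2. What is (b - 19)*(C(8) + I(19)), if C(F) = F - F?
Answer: 1254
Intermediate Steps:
b = 85
C(F) = 0
(b - 19)*(C(8) + I(19)) = (85 - 19)*(0 + 19) = 66*19 = 1254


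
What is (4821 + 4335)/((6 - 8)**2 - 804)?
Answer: -2289/200 ≈ -11.445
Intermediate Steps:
(4821 + 4335)/((6 - 8)**2 - 804) = 9156/((-2)**2 - 804) = 9156/(4 - 804) = 9156/(-800) = 9156*(-1/800) = -2289/200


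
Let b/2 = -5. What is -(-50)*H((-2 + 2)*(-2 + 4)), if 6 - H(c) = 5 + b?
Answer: 550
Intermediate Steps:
b = -10 (b = 2*(-5) = -10)
H(c) = 11 (H(c) = 6 - (5 - 10) = 6 - 1*(-5) = 6 + 5 = 11)
-(-50)*H((-2 + 2)*(-2 + 4)) = -(-50)*11 = -1*(-550) = 550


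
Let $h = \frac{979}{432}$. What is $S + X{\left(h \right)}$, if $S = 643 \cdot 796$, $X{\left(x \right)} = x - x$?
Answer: $511828$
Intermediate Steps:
$h = \frac{979}{432}$ ($h = 979 \cdot \frac{1}{432} = \frac{979}{432} \approx 2.2662$)
$X{\left(x \right)} = 0$
$S = 511828$
$S + X{\left(h \right)} = 511828 + 0 = 511828$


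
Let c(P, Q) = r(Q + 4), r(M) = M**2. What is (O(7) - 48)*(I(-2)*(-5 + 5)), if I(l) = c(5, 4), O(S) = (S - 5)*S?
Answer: 0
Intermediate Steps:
c(P, Q) = (4 + Q)**2 (c(P, Q) = (Q + 4)**2 = (4 + Q)**2)
O(S) = S*(-5 + S) (O(S) = (-5 + S)*S = S*(-5 + S))
I(l) = 64 (I(l) = (4 + 4)**2 = 8**2 = 64)
(O(7) - 48)*(I(-2)*(-5 + 5)) = (7*(-5 + 7) - 48)*(64*(-5 + 5)) = (7*2 - 48)*(64*0) = (14 - 48)*0 = -34*0 = 0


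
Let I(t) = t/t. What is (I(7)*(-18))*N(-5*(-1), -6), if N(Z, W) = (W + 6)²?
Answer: 0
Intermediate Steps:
N(Z, W) = (6 + W)²
I(t) = 1
(I(7)*(-18))*N(-5*(-1), -6) = (1*(-18))*(6 - 6)² = -18*0² = -18*0 = 0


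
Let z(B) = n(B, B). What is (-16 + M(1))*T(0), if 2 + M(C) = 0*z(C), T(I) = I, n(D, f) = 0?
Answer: 0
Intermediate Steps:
z(B) = 0
M(C) = -2 (M(C) = -2 + 0*0 = -2 + 0 = -2)
(-16 + M(1))*T(0) = (-16 - 2)*0 = -18*0 = 0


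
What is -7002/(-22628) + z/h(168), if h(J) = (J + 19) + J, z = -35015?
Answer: -78983371/803294 ≈ -98.324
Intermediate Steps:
h(J) = 19 + 2*J (h(J) = (19 + J) + J = 19 + 2*J)
-7002/(-22628) + z/h(168) = -7002/(-22628) - 35015/(19 + 2*168) = -7002*(-1/22628) - 35015/(19 + 336) = 3501/11314 - 35015/355 = 3501/11314 - 35015*1/355 = 3501/11314 - 7003/71 = -78983371/803294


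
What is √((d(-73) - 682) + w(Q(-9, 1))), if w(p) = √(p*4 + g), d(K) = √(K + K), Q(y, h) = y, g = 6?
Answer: √(-682 + I*√30 + I*√146) ≈ 0.3362 + 26.117*I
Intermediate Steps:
d(K) = √2*√K (d(K) = √(2*K) = √2*√K)
w(p) = √(6 + 4*p) (w(p) = √(p*4 + 6) = √(4*p + 6) = √(6 + 4*p))
√((d(-73) - 682) + w(Q(-9, 1))) = √((√2*√(-73) - 682) + √(6 + 4*(-9))) = √((√2*(I*√73) - 682) + √(6 - 36)) = √((I*√146 - 682) + √(-30)) = √((-682 + I*√146) + I*√30) = √(-682 + I*√30 + I*√146)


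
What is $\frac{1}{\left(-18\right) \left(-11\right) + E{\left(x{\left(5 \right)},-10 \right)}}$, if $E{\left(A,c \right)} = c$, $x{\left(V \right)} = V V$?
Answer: $\frac{1}{188} \approx 0.0053191$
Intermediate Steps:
$x{\left(V \right)} = V^{2}$
$\frac{1}{\left(-18\right) \left(-11\right) + E{\left(x{\left(5 \right)},-10 \right)}} = \frac{1}{\left(-18\right) \left(-11\right) - 10} = \frac{1}{198 - 10} = \frac{1}{188}$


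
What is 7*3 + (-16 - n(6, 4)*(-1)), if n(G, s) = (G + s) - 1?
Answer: 14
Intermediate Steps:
n(G, s) = -1 + G + s
7*3 + (-16 - n(6, 4)*(-1)) = 7*3 + (-16 - (-1 + 6 + 4)*(-1)) = 21 + (-16 - 9*(-1)) = 21 + (-16 - 1*(-9)) = 21 + (-16 + 9) = 21 - 7 = 14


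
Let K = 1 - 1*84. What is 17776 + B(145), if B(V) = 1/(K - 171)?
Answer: 4515103/254 ≈ 17776.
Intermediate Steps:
K = -83 (K = 1 - 84 = -83)
B(V) = -1/254 (B(V) = 1/(-83 - 171) = 1/(-254) = -1/254)
17776 + B(145) = 17776 - 1/254 = 4515103/254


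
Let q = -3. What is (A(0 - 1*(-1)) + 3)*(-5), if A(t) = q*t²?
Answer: 0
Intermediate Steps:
A(t) = -3*t²
(A(0 - 1*(-1)) + 3)*(-5) = (-3*(0 - 1*(-1))² + 3)*(-5) = (-3*(0 + 1)² + 3)*(-5) = (-3*1² + 3)*(-5) = (-3*1 + 3)*(-5) = (-3 + 3)*(-5) = 0*(-5) = 0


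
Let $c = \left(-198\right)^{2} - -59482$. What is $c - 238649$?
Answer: $-139963$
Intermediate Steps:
$c = 98686$ ($c = 39204 + 59482 = 98686$)
$c - 238649 = 98686 - 238649 = -139963$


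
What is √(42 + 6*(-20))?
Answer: I*√78 ≈ 8.8318*I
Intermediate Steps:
√(42 + 6*(-20)) = √(42 - 120) = √(-78) = I*√78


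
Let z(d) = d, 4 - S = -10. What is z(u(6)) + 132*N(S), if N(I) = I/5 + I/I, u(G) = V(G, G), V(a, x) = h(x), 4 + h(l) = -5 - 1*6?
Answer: 2433/5 ≈ 486.60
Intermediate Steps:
h(l) = -15 (h(l) = -4 + (-5 - 1*6) = -4 + (-5 - 6) = -4 - 11 = -15)
V(a, x) = -15
S = 14 (S = 4 - 1*(-10) = 4 + 10 = 14)
u(G) = -15
N(I) = 1 + I/5 (N(I) = I*(⅕) + 1 = I/5 + 1 = 1 + I/5)
z(u(6)) + 132*N(S) = -15 + 132*(1 + (⅕)*14) = -15 + 132*(1 + 14/5) = -15 + 132*(19/5) = -15 + 2508/5 = 2433/5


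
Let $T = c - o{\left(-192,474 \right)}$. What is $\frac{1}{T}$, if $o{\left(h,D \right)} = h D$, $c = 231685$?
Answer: $\frac{1}{322693} \approx 3.0989 \cdot 10^{-6}$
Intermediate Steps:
$o{\left(h,D \right)} = D h$
$T = 322693$ ($T = 231685 - 474 \left(-192\right) = 231685 - -91008 = 231685 + 91008 = 322693$)
$\frac{1}{T} = \frac{1}{322693}$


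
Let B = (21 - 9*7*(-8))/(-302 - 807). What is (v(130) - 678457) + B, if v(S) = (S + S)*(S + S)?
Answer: -677440938/1109 ≈ -6.1086e+5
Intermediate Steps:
v(S) = 4*S² (v(S) = (2*S)*(2*S) = 4*S²)
B = -525/1109 (B = (21 - 63*(-8))/(-1109) = (21 + 504)*(-1/1109) = 525*(-1/1109) = -525/1109 ≈ -0.47340)
(v(130) - 678457) + B = (4*130² - 678457) - 525/1109 = (4*16900 - 678457) - 525/1109 = (67600 - 678457) - 525/1109 = -610857 - 525/1109 = -677440938/1109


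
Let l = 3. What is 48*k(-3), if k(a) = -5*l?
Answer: -720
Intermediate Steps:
k(a) = -15 (k(a) = -5*3 = -15)
48*k(-3) = 48*(-15) = -720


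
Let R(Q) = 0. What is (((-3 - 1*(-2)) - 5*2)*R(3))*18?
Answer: 0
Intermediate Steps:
(((-3 - 1*(-2)) - 5*2)*R(3))*18 = (((-3 - 1*(-2)) - 5*2)*0)*18 = (((-3 + 2) - 10)*0)*18 = ((-1 - 10)*0)*18 = -11*0*18 = 0*18 = 0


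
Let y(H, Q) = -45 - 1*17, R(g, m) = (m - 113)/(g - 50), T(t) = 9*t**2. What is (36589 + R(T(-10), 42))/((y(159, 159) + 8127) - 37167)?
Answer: -31100579/24736700 ≈ -1.2573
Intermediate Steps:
R(g, m) = (-113 + m)/(-50 + g)
y(H, Q) = -62 (y(H, Q) = -45 - 17 = -62)
(36589 + R(T(-10), 42))/((y(159, 159) + 8127) - 37167) = (36589 + (-113 + 42)/(-50 + 9*(-10)**2))/((-62 + 8127) - 37167) = (36589 - 71/(-50 + 9*100))/(8065 - 37167) = (36589 - 71/(-50 + 900))/(-29102) = (36589 - 71/850)*(-1/29102) = (31100579/850)*(-1/29102) = -31100579/24736700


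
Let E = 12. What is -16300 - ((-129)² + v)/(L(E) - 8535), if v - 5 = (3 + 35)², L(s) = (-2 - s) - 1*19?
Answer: -7757795/476 ≈ -16298.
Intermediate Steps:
L(s) = -21 - s (L(s) = (-2 - s) - 19 = -21 - s)
v = 1449 (v = 5 + (3 + 35)² = 5 + 38² = 5 + 1444 = 1449)
-16300 - ((-129)² + v)/(L(E) - 8535) = -16300 - ((-129)² + 1449)/((-21 - 1*12) - 8535) = -16300 - (16641 + 1449)/((-21 - 12) - 8535) = -16300 - 18090/(-33 - 8535) = -16300 - 18090/(-8568) = -16300 - 18090*(-1)/8568 = -16300 - 1*(-1005/476) = -16300 + 1005/476 = -7757795/476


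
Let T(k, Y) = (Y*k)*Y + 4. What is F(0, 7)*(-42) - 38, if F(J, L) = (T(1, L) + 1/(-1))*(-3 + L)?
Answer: -8774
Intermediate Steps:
T(k, Y) = 4 + k*Y² (T(k, Y) = k*Y² + 4 = 4 + k*Y²)
F(J, L) = (-3 + L)*(3 + L²) (F(J, L) = ((4 + 1*L²) + 1/(-1))*(-3 + L) = ((4 + L²) - 1)*(-3 + L) = (3 + L²)*(-3 + L) = (-3 + L)*(3 + L²))
F(0, 7)*(-42) - 38 = (-9 + 7³ - 3*7² + 3*7)*(-42) - 38 = (-9 + 343 - 3*49 + 21)*(-42) - 38 = (-9 + 343 - 147 + 21)*(-42) - 38 = 208*(-42) - 38 = -8736 - 38 = -8774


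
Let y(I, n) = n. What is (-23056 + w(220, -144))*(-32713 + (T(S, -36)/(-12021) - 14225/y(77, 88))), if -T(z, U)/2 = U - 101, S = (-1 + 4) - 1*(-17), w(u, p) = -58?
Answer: 401910906355777/528924 ≈ 7.5987e+8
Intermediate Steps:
S = 20 (S = 3 + 17 = 20)
T(z, U) = 202 - 2*U (T(z, U) = -2*(U - 101) = -2*(-101 + U) = 202 - 2*U)
(-23056 + w(220, -144))*(-32713 + (T(S, -36)/(-12021) - 14225/y(77, 88))) = (-23056 - 58)*(-32713 + ((202 - 2*(-36))/(-12021) - 14225/88)) = -23114*(-32713 + ((202 + 72)*(-1/12021) - 14225*1/88)) = -23114*(-32713 + (274*(-1/12021) - 14225/88)) = -23114*(-32713 + (-274/12021 - 14225/88)) = -23114*(-32713 - 171022837/1057848) = -23114*(-34776404461/1057848) = 401910906355777/528924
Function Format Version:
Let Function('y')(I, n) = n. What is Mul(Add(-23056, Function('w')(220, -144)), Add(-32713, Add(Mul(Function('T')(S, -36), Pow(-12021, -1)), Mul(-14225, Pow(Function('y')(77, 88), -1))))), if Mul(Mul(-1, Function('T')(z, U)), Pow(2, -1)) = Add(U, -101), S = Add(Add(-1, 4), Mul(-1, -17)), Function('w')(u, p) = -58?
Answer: Rational(401910906355777, 528924) ≈ 7.5987e+8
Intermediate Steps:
S = 20 (S = Add(3, 17) = 20)
Function('T')(z, U) = Add(202, Mul(-2, U)) (Function('T')(z, U) = Mul(-2, Add(U, -101)) = Mul(-2, Add(-101, U)) = Add(202, Mul(-2, U)))
Mul(Add(-23056, Function('w')(220, -144)), Add(-32713, Add(Mul(Function('T')(S, -36), Pow(-12021, -1)), Mul(-14225, Pow(Function('y')(77, 88), -1))))) = Mul(Add(-23056, -58), Add(-32713, Add(Mul(Add(202, Mul(-2, -36)), Pow(-12021, -1)), Mul(-14225, Pow(88, -1))))) = Mul(-23114, Add(-32713, Add(Mul(Add(202, 72), Rational(-1, 12021)), Mul(-14225, Rational(1, 88))))) = Mul(-23114, Add(-32713, Add(Mul(274, Rational(-1, 12021)), Rational(-14225, 88)))) = Mul(-23114, Add(-32713, Add(Rational(-274, 12021), Rational(-14225, 88)))) = Mul(-23114, Add(-32713, Rational(-171022837, 1057848))) = Mul(-23114, Rational(-34776404461, 1057848)) = Rational(401910906355777, 528924)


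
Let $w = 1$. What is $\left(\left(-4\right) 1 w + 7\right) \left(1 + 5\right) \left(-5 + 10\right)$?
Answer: $90$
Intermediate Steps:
$\left(\left(-4\right) 1 w + 7\right) \left(1 + 5\right) \left(-5 + 10\right) = \left(\left(-4\right) 1 \cdot 1 + 7\right) \left(1 + 5\right) \left(-5 + 10\right) = \left(\left(-4\right) 1 + 7\right) 6 \cdot 5 = \left(-4 + 7\right) 6 \cdot 5 = 3 \cdot 6 \cdot 5 = 18 \cdot 5 = 90$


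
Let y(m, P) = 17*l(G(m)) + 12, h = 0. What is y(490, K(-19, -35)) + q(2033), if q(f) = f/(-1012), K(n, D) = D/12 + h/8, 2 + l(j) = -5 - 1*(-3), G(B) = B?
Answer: -58705/1012 ≈ -58.009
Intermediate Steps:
l(j) = -4 (l(j) = -2 + (-5 - 1*(-3)) = -2 + (-5 + 3) = -2 - 2 = -4)
K(n, D) = D/12 (K(n, D) = D/12 + 0/8 = D*(1/12) + 0*(⅛) = D/12 + 0 = D/12)
q(f) = -f/1012 (q(f) = f*(-1/1012) = -f/1012)
y(m, P) = -56 (y(m, P) = 17*(-4) + 12 = -68 + 12 = -56)
y(490, K(-19, -35)) + q(2033) = -56 - 1/1012*2033 = -56 - 2033/1012 = -58705/1012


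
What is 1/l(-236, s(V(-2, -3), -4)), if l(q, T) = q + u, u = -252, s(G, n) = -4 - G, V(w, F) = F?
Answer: -1/488 ≈ -0.0020492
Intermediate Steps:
l(q, T) = -252 + q (l(q, T) = q - 252 = -252 + q)
1/l(-236, s(V(-2, -3), -4)) = 1/(-252 - 236) = 1/(-488) = -1/488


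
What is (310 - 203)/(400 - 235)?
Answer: 107/165 ≈ 0.64849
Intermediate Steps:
(310 - 203)/(400 - 235) = 107/165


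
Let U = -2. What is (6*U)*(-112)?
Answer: 1344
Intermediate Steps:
(6*U)*(-112) = (6*(-2))*(-112) = -12*(-112) = 1344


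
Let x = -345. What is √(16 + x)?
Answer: I*√329 ≈ 18.138*I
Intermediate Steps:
√(16 + x) = √(16 - 345) = √(-329) = I*√329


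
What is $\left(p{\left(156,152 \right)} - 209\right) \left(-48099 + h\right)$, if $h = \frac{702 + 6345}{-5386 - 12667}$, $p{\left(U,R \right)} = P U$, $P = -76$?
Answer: $\frac{10476501517110}{18053} \approx 5.8032 \cdot 10^{8}$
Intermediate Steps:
$p{\left(U,R \right)} = - 76 U$
$h = - \frac{7047}{18053}$ ($h = \frac{7047}{-18053} = 7047 \left(- \frac{1}{18053}\right) = - \frac{7047}{18053} \approx -0.39035$)
$\left(p{\left(156,152 \right)} - 209\right) \left(-48099 + h\right) = \left(\left(-76\right) 156 - 209\right) \left(-48099 - \frac{7047}{18053}\right) = \left(-11856 - 209\right) \left(- \frac{868338294}{18053}\right) = \left(-12065\right) \left(- \frac{868338294}{18053}\right) = \frac{10476501517110}{18053}$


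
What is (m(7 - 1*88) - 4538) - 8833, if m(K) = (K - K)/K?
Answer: -13371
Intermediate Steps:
m(K) = 0 (m(K) = 0/K = 0)
(m(7 - 1*88) - 4538) - 8833 = (0 - 4538) - 8833 = -4538 - 8833 = -13371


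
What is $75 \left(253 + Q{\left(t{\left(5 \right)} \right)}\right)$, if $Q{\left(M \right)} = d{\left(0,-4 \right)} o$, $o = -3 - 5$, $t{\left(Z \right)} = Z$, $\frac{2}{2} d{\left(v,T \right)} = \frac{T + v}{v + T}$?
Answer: $18375$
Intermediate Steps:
$d{\left(v,T \right)} = 1$ ($d{\left(v,T \right)} = \frac{T + v}{v + T} = \frac{T + v}{T + v} = 1$)
$o = -8$
$Q{\left(M \right)} = -8$ ($Q{\left(M \right)} = 1 \left(-8\right) = -8$)
$75 \left(253 + Q{\left(t{\left(5 \right)} \right)}\right) = 75 \left(253 - 8\right) = 75 \cdot 245 = 18375$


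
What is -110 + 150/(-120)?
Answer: -445/4 ≈ -111.25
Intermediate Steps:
-110 + 150/(-120) = -110 - 1/120*150 = -110 - 5/4 = -445/4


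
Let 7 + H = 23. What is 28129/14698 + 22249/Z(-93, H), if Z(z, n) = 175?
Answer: 331938377/2572150 ≈ 129.05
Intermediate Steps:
H = 16 (H = -7 + 23 = 16)
28129/14698 + 22249/Z(-93, H) = 28129/14698 + 22249/175 = 331938377/2572150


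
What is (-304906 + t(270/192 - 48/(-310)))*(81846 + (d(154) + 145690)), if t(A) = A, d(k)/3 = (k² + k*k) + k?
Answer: -280002625069499/2480 ≈ -1.1290e+11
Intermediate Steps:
d(k) = 3*k + 6*k² (d(k) = 3*((k² + k*k) + k) = 3*((k² + k²) + k) = 3*(2*k² + k) = 3*(k + 2*k²) = 3*k + 6*k²)
(-304906 + t(270/192 - 48/(-310)))*(81846 + (d(154) + 145690)) = (-304906 + (270/192 - 48/(-310)))*(81846 + (3*154*(1 + 2*154) + 145690)) = (-304906 + (270*(1/192) - 48*(-1/310)))*(81846 + (3*154*(1 + 308) + 145690)) = (-304906 + (45/32 + 24/155))*(81846 + (3*154*309 + 145690)) = (-304906 + 7743/4960)*(81846 + (142758 + 145690)) = -1512326017*(81846 + 288448)/4960 = -1512326017/4960*370294 = -280002625069499/2480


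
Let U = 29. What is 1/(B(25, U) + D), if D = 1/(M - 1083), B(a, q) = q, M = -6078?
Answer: 7161/207668 ≈ 0.034483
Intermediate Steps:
D = -1/7161 (D = 1/(-6078 - 1083) = 1/(-7161) = -1/7161 ≈ -0.00013965)
1/(B(25, U) + D) = 1/(29 - 1/7161) = 1/(207668/7161) = 7161/207668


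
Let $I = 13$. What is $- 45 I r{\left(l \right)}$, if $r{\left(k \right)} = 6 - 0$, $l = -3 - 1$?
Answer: $-3510$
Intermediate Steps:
$l = -4$ ($l = -3 - 1 = -4$)
$r{\left(k \right)} = 6$ ($r{\left(k \right)} = 6 + 0 = 6$)
$- 45 I r{\left(l \right)} = \left(-45\right) 13 \cdot 6 = \left(-585\right) 6 = -3510$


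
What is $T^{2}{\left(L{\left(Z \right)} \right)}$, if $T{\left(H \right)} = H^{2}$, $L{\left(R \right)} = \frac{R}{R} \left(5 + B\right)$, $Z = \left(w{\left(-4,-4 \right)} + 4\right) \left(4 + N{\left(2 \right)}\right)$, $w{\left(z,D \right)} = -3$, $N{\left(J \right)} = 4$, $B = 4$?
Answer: $6561$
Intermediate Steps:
$Z = 8$ ($Z = \left(-3 + 4\right) \left(4 + 4\right) = 1 \cdot 8 = 8$)
$L{\left(R \right)} = 9$ ($L{\left(R \right)} = \frac{R}{R} \left(5 + 4\right) = 1 \cdot 9 = 9$)
$T^{2}{\left(L{\left(Z \right)} \right)} = \left(9^{2}\right)^{2} = 81^{2} = 6561$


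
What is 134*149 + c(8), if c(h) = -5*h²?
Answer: 19646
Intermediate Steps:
134*149 + c(8) = 134*149 - 5*8² = 19966 - 5*64 = 19966 - 320 = 19646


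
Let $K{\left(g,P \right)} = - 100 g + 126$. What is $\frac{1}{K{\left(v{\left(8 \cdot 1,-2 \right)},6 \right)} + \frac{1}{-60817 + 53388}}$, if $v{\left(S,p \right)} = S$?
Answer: $- \frac{7429}{5007147} \approx -0.0014837$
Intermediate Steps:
$K{\left(g,P \right)} = 126 - 100 g$
$\frac{1}{K{\left(v{\left(8 \cdot 1,-2 \right)},6 \right)} + \frac{1}{-60817 + 53388}} = \frac{1}{\left(126 - 100 \cdot 8 \cdot 1\right) + \frac{1}{-60817 + 53388}} = \frac{1}{\left(126 - 800\right) + \frac{1}{-7429}} = \frac{1}{\left(126 - 800\right) - \frac{1}{7429}} = \frac{1}{-674 - \frac{1}{7429}} = \frac{1}{- \frac{5007147}{7429}} = - \frac{7429}{5007147}$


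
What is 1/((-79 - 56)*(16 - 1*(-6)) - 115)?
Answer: -1/3085 ≈ -0.00032415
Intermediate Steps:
1/((-79 - 56)*(16 - 1*(-6)) - 115) = 1/(-135*(16 + 6) - 115) = 1/(-135*22 - 115) = 1/(-2970 - 115) = 1/(-3085) = -1/3085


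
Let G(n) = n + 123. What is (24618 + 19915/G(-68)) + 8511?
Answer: 368402/11 ≈ 33491.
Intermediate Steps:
G(n) = 123 + n
(24618 + 19915/G(-68)) + 8511 = (24618 + 19915/(123 - 68)) + 8511 = (24618 + 19915/55) + 8511 = (24618 + 19915*(1/55)) + 8511 = (24618 + 3983/11) + 8511 = 274781/11 + 8511 = 368402/11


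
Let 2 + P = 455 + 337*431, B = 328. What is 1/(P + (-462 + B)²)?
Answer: 1/163656 ≈ 6.1104e-6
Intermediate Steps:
P = 145700 (P = -2 + (455 + 337*431) = -2 + (455 + 145247) = -2 + 145702 = 145700)
1/(P + (-462 + B)²) = 1/(145700 + (-462 + 328)²) = 1/(145700 + (-134)²) = 1/(145700 + 17956) = 1/163656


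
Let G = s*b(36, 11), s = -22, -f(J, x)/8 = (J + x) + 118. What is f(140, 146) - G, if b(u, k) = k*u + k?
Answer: 5722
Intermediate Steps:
b(u, k) = k + k*u
f(J, x) = -944 - 8*J - 8*x (f(J, x) = -8*((J + x) + 118) = -8*(118 + J + x) = -944 - 8*J - 8*x)
G = -8954 (G = -242*(1 + 36) = -242*37 = -22*407 = -8954)
f(140, 146) - G = (-944 - 8*140 - 8*146) - 1*(-8954) = (-944 - 1120 - 1168) + 8954 = -3232 + 8954 = 5722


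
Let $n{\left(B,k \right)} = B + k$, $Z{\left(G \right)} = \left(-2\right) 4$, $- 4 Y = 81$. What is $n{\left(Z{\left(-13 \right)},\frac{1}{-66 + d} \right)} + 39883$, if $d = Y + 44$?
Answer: $\frac{6738871}{169} \approx 39875.0$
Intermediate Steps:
$Y = - \frac{81}{4}$ ($Y = \left(- \frac{1}{4}\right) 81 = - \frac{81}{4} \approx -20.25$)
$d = \frac{95}{4}$ ($d = - \frac{81}{4} + 44 = \frac{95}{4} \approx 23.75$)
$Z{\left(G \right)} = -8$
$n{\left(Z{\left(-13 \right)},\frac{1}{-66 + d} \right)} + 39883 = \left(-8 + \frac{1}{-66 + \frac{95}{4}}\right) + 39883 = \left(-8 + \frac{1}{- \frac{169}{4}}\right) + 39883 = \left(-8 - \frac{4}{169}\right) + 39883 = - \frac{1356}{169} + 39883 = \frac{6738871}{169}$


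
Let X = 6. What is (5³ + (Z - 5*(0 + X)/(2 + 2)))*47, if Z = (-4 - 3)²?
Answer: 15651/2 ≈ 7825.5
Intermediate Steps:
Z = 49 (Z = (-7)² = 49)
(5³ + (Z - 5*(0 + X)/(2 + 2)))*47 = (5³ + (49 - 5*(0 + 6)/(2 + 2)))*47 = (125 + (49 - 30/4))*47 = (125 + (49 - 5*3/2))*47 = (125 + (49 - 15/2))*47 = (125 + 83/2)*47 = (333/2)*47 = 15651/2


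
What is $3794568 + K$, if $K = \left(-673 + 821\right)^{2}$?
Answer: $3816472$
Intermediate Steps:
$K = 21904$ ($K = 148^{2} = 21904$)
$3794568 + K = 3794568 + 21904 = 3816472$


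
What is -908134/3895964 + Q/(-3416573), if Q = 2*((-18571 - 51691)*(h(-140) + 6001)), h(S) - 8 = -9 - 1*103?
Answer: 1612682945431105/6655422705686 ≈ 242.31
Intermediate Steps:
h(S) = -104 (h(S) = 8 + (-9 - 1*103) = 8 + (-9 - 103) = 8 - 112 = -104)
Q = -828670028 (Q = 2*((-18571 - 51691)*(-104 + 6001)) = 2*(-70262*5897) = 2*(-414335014) = -828670028)
-908134/3895964 + Q/(-3416573) = -908134/3895964 - 828670028/(-3416573) = -908134*1/3895964 - 828670028*(-1/3416573) = -454067/1947982 + 828670028/3416573 = 1612682945431105/6655422705686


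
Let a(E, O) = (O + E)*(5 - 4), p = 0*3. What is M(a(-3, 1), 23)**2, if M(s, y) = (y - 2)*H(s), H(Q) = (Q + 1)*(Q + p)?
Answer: 1764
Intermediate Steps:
p = 0
H(Q) = Q*(1 + Q) (H(Q) = (Q + 1)*(Q + 0) = (1 + Q)*Q = Q*(1 + Q))
a(E, O) = E + O (a(E, O) = (E + O)*1 = E + O)
M(s, y) = s*(1 + s)*(-2 + y) (M(s, y) = (y - 2)*(s*(1 + s)) = (-2 + y)*(s*(1 + s)) = s*(1 + s)*(-2 + y))
M(a(-3, 1), 23)**2 = ((-3 + 1)*(1 + (-3 + 1))*(-2 + 23))**2 = (-2*(1 - 2)*21)**2 = (-2*(-1)*21)**2 = 42**2 = 1764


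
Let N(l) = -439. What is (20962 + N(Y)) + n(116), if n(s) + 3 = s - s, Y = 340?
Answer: 20520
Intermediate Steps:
n(s) = -3 (n(s) = -3 + (s - s) = -3 + 0 = -3)
(20962 + N(Y)) + n(116) = (20962 - 439) - 3 = 20523 - 3 = 20520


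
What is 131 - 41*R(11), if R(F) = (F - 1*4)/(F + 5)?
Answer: 1809/16 ≈ 113.06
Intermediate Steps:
R(F) = (-4 + F)/(5 + F) (R(F) = (F - 4)/(5 + F) = (-4 + F)/(5 + F))
131 - 41*R(11) = 131 - 41*(-4 + 11)/(5 + 11) = 131 - 41*7/16 = 131 - 287/16 = 1809/16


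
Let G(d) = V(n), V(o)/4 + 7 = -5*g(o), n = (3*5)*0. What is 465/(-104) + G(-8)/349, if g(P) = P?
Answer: -165197/36296 ≈ -4.5514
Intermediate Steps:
n = 0 (n = 15*0 = 0)
V(o) = -28 - 20*o (V(o) = -28 + 4*(-5*o) = -28 - 20*o)
G(d) = -28 (G(d) = -28 - 20*0 = -28 + 0 = -28)
465/(-104) + G(-8)/349 = 465/(-104) - 28/349 = 465*(-1/104) - 28*1/349 = -465/104 - 28/349 = -165197/36296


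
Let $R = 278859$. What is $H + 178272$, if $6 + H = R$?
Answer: $457125$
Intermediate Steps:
$H = 278853$ ($H = -6 + 278859 = 278853$)
$H + 178272 = 278853 + 178272 = 457125$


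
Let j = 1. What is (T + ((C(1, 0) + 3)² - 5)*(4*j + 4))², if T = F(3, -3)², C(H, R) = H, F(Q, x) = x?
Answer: 9409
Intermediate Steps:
T = 9 (T = (-3)² = 9)
(T + ((C(1, 0) + 3)² - 5)*(4*j + 4))² = (9 + ((1 + 3)² - 5)*(4*1 + 4))² = (9 + (4² - 5)*(4 + 4))² = (9 + (16 - 5)*8)² = (9 + 11*8)² = (9 + 88)² = 97² = 9409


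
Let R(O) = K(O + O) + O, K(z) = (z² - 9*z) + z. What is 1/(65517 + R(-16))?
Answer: 1/66781 ≈ 1.4974e-5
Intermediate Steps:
K(z) = z² - 8*z
R(O) = O + 2*O*(-8 + 2*O) (R(O) = (O + O)*(-8 + (O + O)) + O = (2*O)*(-8 + 2*O) + O = 2*O*(-8 + 2*O) + O = O + 2*O*(-8 + 2*O))
1/(65517 + R(-16)) = 1/(65517 - 16*(-15 + 4*(-16))) = 1/(65517 - 16*(-15 - 64)) = 1/(65517 - 16*(-79)) = 1/(65517 + 1264) = 1/66781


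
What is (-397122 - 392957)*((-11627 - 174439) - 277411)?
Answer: 366183444683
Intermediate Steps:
(-397122 - 392957)*((-11627 - 174439) - 277411) = -790079*(-186066 - 277411) = -790079*(-463477) = 366183444683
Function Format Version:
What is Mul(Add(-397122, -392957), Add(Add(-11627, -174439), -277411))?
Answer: 366183444683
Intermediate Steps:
Mul(Add(-397122, -392957), Add(Add(-11627, -174439), -277411)) = Mul(-790079, Add(-186066, -277411)) = Mul(-790079, -463477) = 366183444683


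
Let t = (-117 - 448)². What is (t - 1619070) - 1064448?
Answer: -2364293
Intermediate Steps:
t = 319225 (t = (-565)² = 319225)
(t - 1619070) - 1064448 = (319225 - 1619070) - 1064448 = -1299845 - 1064448 = -2364293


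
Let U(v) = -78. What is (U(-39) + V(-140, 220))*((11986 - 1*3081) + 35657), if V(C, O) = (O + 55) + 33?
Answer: 10249260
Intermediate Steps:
V(C, O) = 88 + O (V(C, O) = (55 + O) + 33 = 88 + O)
(U(-39) + V(-140, 220))*((11986 - 1*3081) + 35657) = (-78 + (88 + 220))*((11986 - 1*3081) + 35657) = (-78 + 308)*((11986 - 3081) + 35657) = 230*(8905 + 35657) = 230*44562 = 10249260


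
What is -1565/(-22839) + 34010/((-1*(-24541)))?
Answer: 35441785/24369213 ≈ 1.4544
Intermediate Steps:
-1565/(-22839) + 34010/((-1*(-24541))) = -1565*(-1/22839) + 34010/24541 = 1565/22839 + 34010*(1/24541) = 1565/22839 + 34010/24541 = 35441785/24369213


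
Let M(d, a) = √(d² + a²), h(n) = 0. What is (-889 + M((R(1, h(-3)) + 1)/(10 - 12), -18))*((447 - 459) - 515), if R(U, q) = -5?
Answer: 468503 - 1054*√82 ≈ 4.5896e+5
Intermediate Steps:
M(d, a) = √(a² + d²)
(-889 + M((R(1, h(-3)) + 1)/(10 - 12), -18))*((447 - 459) - 515) = (-889 + √((-18)² + ((-5 + 1)/(10 - 12))²))*((447 - 459) - 515) = (-889 + √(324 + (-4/(-2))²))*(-12 - 515) = (-889 + √(324 + (-4*(-½))²))*(-527) = (-889 + √(324 + 2²))*(-527) = (-889 + √(324 + 4))*(-527) = (-889 + √328)*(-527) = (-889 + 2*√82)*(-527) = 468503 - 1054*√82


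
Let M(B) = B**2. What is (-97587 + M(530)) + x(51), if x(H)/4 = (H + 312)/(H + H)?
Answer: 3116563/17 ≈ 1.8333e+5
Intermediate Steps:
x(H) = 2*(312 + H)/H (x(H) = 4*((H + 312)/(H + H)) = 4*((312 + H)/((2*H))) = 4*((312 + H)*(1/(2*H))) = 4*((312 + H)/(2*H)) = 2*(312 + H)/H)
(-97587 + M(530)) + x(51) = (-97587 + 530**2) + (2 + 624/51) = (-97587 + 280900) + (2 + 624*(1/51)) = 183313 + (2 + 208/17) = 183313 + 242/17 = 3116563/17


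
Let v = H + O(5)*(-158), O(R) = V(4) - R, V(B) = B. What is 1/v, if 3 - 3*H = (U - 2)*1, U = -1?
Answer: 1/160 ≈ 0.0062500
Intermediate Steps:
H = 2 (H = 1 - (-1 - 2)/3 = 1 - (-1) = 1 - ⅓*(-3) = 1 + 1 = 2)
O(R) = 4 - R
v = 160 (v = 2 + (4 - 1*5)*(-158) = 2 + (4 - 5)*(-158) = 2 - 1*(-158) = 2 + 158 = 160)
1/v = 1/160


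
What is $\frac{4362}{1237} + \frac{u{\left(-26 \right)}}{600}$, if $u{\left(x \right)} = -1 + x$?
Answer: $\frac{861267}{247400} \approx 3.4813$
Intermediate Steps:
$\frac{4362}{1237} + \frac{u{\left(-26 \right)}}{600} = \frac{4362}{1237} + \frac{-1 - 26}{600} = 4362 \cdot \frac{1}{1237} - \frac{9}{200} = \frac{4362}{1237} - \frac{9}{200} = \frac{861267}{247400}$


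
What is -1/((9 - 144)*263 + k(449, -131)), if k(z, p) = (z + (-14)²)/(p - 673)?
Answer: 268/9515555 ≈ 2.8164e-5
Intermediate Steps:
k(z, p) = (196 + z)/(-673 + p) (k(z, p) = (z + 196)/(-673 + p) = (196 + z)/(-673 + p))
-1/((9 - 144)*263 + k(449, -131)) = -1/((9 - 144)*263 + (196 + 449)/(-673 - 131)) = -1/(-135*263 + 645/(-804)) = -1/(-35505 - 1/804*645) = -1/(-35505 - 215/268) = -1/(-9515555/268) = -1*(-268/9515555) = 268/9515555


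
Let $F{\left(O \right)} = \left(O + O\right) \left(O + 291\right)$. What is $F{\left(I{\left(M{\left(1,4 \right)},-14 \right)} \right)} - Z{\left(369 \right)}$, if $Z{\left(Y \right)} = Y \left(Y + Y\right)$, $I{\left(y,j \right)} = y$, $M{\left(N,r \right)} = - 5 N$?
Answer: $-275182$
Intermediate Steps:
$F{\left(O \right)} = 2 O \left(291 + O\right)$
$Z{\left(Y \right)} = 2 Y^{2}$ ($Z{\left(Y \right)} = Y 2 Y = 2 Y^{2}$)
$F{\left(I{\left(M{\left(1,4 \right)},-14 \right)} \right)} - Z{\left(369 \right)} = 2 \left(\left(-5\right) 1\right) \left(291 - 5\right) - 2 \cdot 369^{2} = 2 \left(-5\right) \left(291 - 5\right) - 2 \cdot 136161 = 2 \left(-5\right) 286 - 272322 = -2860 - 272322 = -275182$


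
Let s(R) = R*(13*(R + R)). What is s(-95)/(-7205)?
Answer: -46930/1441 ≈ -32.568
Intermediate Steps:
s(R) = 26*R² (s(R) = R*(13*(2*R)) = R*(26*R) = 26*R²)
s(-95)/(-7205) = (26*(-95)²)/(-7205) = (26*9025)*(-1/7205) = 234650*(-1/7205) = -46930/1441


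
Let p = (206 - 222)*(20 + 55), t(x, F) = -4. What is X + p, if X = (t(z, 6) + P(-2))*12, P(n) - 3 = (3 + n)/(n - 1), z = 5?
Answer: -1216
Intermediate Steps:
P(n) = 3 + (3 + n)/(-1 + n) (P(n) = 3 + (3 + n)/(n - 1) = 3 + (3 + n)/(-1 + n))
X = -16 (X = (-4 + 4*(-2)/(-1 - 2))*12 = (-4 + 4*(-2)/(-3))*12 = (-4 + 4*(-2)*(-⅓))*12 = (-4 + 8/3)*12 = -4/3*12 = -16)
p = -1200 (p = -16*75 = -1200)
X + p = -16 - 1200 = -1216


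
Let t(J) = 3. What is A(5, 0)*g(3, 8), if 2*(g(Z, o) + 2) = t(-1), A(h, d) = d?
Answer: 0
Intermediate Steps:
g(Z, o) = -½ (g(Z, o) = -2 + (½)*3 = -2 + 3/2 = -½)
A(5, 0)*g(3, 8) = 0*(-½) = 0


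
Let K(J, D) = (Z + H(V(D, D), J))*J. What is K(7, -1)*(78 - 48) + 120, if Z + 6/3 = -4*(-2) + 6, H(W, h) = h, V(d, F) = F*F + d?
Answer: 4110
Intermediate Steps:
V(d, F) = d + F² (V(d, F) = F² + d = d + F²)
Z = 12 (Z = -2 + (-4*(-2) + 6) = -2 + (8 + 6) = -2 + 14 = 12)
K(J, D) = J*(12 + J) (K(J, D) = (12 + J)*J = J*(12 + J))
K(7, -1)*(78 - 48) + 120 = (7*(12 + 7))*(78 - 48) + 120 = (7*19)*30 + 120 = 133*30 + 120 = 3990 + 120 = 4110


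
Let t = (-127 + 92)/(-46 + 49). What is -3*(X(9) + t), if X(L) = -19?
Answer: 92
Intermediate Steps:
t = -35/3 ≈ -11.667
-3*(X(9) + t) = -3*(-19 - 35/3) = -3*(-92/3) = 92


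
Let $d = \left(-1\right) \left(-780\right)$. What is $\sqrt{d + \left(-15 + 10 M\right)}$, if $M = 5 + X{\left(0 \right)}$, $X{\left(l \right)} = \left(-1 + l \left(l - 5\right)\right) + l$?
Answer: $\sqrt{805} \approx 28.373$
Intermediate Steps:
$X{\left(l \right)} = -1 + l + l \left(-5 + l\right)$ ($X{\left(l \right)} = \left(-1 + l \left(-5 + l\right)\right) + l = -1 + l + l \left(-5 + l\right)$)
$d = 780$
$M = 4$ ($M = 5 - \left(1 - 0^{2}\right) = 5 + \left(-1 + 0 + 0\right) = 5 - 1 = 4$)
$\sqrt{d + \left(-15 + 10 M\right)} = \sqrt{780 + \left(-15 + 10 \cdot 4\right)} = \sqrt{780 + \left(-15 + 40\right)} = \sqrt{780 + 25} = \sqrt{805}$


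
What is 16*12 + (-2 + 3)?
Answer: 193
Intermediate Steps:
16*12 + (-2 + 3) = 192 + 1 = 193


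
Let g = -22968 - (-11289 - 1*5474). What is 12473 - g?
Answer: 18678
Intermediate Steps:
g = -6205 (g = -22968 - (-11289 - 5474) = -22968 - 1*(-16763) = -22968 + 16763 = -6205)
12473 - g = 12473 - 1*(-6205) = 12473 + 6205 = 18678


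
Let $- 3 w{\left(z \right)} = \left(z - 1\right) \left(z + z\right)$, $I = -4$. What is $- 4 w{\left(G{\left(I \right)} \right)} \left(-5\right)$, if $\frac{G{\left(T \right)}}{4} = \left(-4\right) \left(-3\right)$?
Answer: $-30080$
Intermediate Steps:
$G{\left(T \right)} = 48$ ($G{\left(T \right)} = 4 \left(\left(-4\right) \left(-3\right)\right) = 4 \cdot 12 = 48$)
$w{\left(z \right)} = - \frac{2 z \left(-1 + z\right)}{3}$ ($w{\left(z \right)} = - \frac{\left(z - 1\right) \left(z + z\right)}{3} = - \frac{\left(-1 + z\right) 2 z}{3} = - \frac{2 z \left(-1 + z\right)}{3}$)
$- 4 w{\left(G{\left(I \right)} \right)} \left(-5\right) = - 4 \cdot \frac{2}{3} \cdot 48 \left(1 - 48\right) \left(-5\right) = - 4 \cdot \frac{2}{3} \cdot 48 \left(-47\right) \left(-5\right) = \left(-4\right) \left(-1504\right) \left(-5\right) = 6016 \left(-5\right) = -30080$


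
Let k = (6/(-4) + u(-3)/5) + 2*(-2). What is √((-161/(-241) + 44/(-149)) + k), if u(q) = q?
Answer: 3*I*√82056014990/359090 ≈ 2.3932*I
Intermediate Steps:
k = -61/10 (k = (6/(-4) - 3/5) + 2*(-2) = (6*(-¼) - 3*⅕) - 4 = (-3/2 - ⅗) - 4 = -21/10 - 4 = -61/10 ≈ -6.1000)
√((-161/(-241) + 44/(-149)) + k) = √((-161/(-241) + 44/(-149)) - 61/10) = √((-161*(-1/241) + 44*(-1/149)) - 61/10) = √((161/241 - 44/149) - 61/10) = √(13385/35909 - 61/10) = √(-2056599/359090) = 3*I*√82056014990/359090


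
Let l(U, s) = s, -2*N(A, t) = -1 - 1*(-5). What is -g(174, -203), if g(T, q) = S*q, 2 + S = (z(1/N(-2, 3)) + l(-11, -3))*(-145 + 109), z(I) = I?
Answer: 25172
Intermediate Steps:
N(A, t) = -2 (N(A, t) = -(-1 - 1*(-5))/2 = -(-1 + 5)/2 = -½*4 = -2)
S = 124 (S = -2 + (1/(-2) - 3)*(-145 + 109) = -2 + (-½ - 3)*(-36) = -2 - 7/2*(-36) = -2 + 126 = 124)
g(T, q) = 124*q
-g(174, -203) = -124*(-203) = -1*(-25172) = 25172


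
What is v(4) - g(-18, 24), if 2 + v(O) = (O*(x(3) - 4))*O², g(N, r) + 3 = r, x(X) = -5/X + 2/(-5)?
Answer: -6169/15 ≈ -411.27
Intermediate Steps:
x(X) = -⅖ - 5/X (x(X) = -5/X + 2*(-⅕) = -5/X - ⅖ = -⅖ - 5/X)
g(N, r) = -3 + r
v(O) = -2 - 91*O³/15 (v(O) = -2 + (O*((-⅖ - 5/3) - 4))*O² = -2 + (O*(-31/15 - 4))*O² = -2 + (O*(-91/15))*O² = -2 + (-91*O/15)*O² = -2 - 91*O³/15)
v(4) - g(-18, 24) = (-2 - 91/15*4³) - (-3 + 24) = (-2 - 91/15*64) - 1*21 = (-2 - 5824/15) - 21 = -5854/15 - 21 = -6169/15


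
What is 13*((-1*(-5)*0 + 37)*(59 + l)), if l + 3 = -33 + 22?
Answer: 21645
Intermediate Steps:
l = -14 (l = -3 + (-33 + 22) = -3 - 11 = -14)
13*((-1*(-5)*0 + 37)*(59 + l)) = 13*((-1*(-5)*0 + 37)*(59 - 14)) = 13*((5*0 + 37)*45) = 13*((0 + 37)*45) = 13*(37*45) = 13*1665 = 21645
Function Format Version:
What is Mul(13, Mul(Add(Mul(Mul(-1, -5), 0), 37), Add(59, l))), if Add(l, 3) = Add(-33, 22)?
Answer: 21645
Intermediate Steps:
l = -14 (l = Add(-3, Add(-33, 22)) = Add(-3, -11) = -14)
Mul(13, Mul(Add(Mul(Mul(-1, -5), 0), 37), Add(59, l))) = Mul(13, Mul(Add(Mul(Mul(-1, -5), 0), 37), Add(59, -14))) = Mul(13, Mul(Add(Mul(5, 0), 37), 45)) = Mul(13, Mul(Add(0, 37), 45)) = Mul(13, Mul(37, 45)) = Mul(13, 1665) = 21645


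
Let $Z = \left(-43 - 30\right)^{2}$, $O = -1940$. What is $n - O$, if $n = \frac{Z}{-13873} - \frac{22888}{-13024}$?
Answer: $\frac{43846388401}{22585244} \approx 1941.4$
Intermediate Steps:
$Z = 5329$ ($Z = \left(-73\right)^{2} = 5329$)
$n = \frac{31015041}{22585244}$ ($n = \frac{5329}{-13873} - \frac{22888}{-13024} = 5329 \left(- \frac{1}{13873}\right) - - \frac{2861}{1628} = - \frac{5329}{13873} + \frac{2861}{1628} = \frac{31015041}{22585244} \approx 1.3732$)
$n - O = \frac{31015041}{22585244} - -1940 = \frac{31015041}{22585244} + 1940 = \frac{43846388401}{22585244}$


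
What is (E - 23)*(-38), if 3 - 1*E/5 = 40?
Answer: 7904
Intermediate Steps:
E = -185 (E = 15 - 5*40 = 15 - 200 = -185)
(E - 23)*(-38) = (-185 - 23)*(-38) = -208*(-38) = 7904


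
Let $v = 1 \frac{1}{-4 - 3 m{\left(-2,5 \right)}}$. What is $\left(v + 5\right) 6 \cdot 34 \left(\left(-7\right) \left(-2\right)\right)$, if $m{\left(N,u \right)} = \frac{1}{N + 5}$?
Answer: $\frac{68544}{5} \approx 13709.0$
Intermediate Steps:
$m{\left(N,u \right)} = \frac{1}{5 + N}$
$v = - \frac{1}{5}$ ($v = 1 \frac{1}{-4 - \frac{3}{5 - 2}} = 1 \frac{1}{-4 - \frac{3}{3}} = 1 \frac{1}{-4 - 1} = 1 \frac{1}{-5} = 1 \left(- \frac{1}{5}\right) = - \frac{1}{5} \approx -0.2$)
$\left(v + 5\right) 6 \cdot 34 \left(\left(-7\right) \left(-2\right)\right) = \left(- \frac{1}{5} + 5\right) 6 \cdot 34 \left(\left(-7\right) \left(-2\right)\right) = \frac{24}{5} \cdot 6 \cdot 34 \cdot 14 = \frac{144}{5} \cdot 34 \cdot 14 = \frac{4896}{5} \cdot 14 = \frac{68544}{5}$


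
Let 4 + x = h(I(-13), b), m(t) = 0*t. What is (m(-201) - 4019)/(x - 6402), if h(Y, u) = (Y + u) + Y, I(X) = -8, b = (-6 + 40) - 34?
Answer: 4019/6422 ≈ 0.62582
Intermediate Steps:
b = 0 (b = 34 - 34 = 0)
m(t) = 0
h(Y, u) = u + 2*Y
x = -20 (x = -4 + (0 + 2*(-8)) = -4 + (0 - 16) = -4 - 16 = -20)
(m(-201) - 4019)/(x - 6402) = (0 - 4019)/(-20 - 6402) = -4019/(-6422) = -4019*(-1/6422) = 4019/6422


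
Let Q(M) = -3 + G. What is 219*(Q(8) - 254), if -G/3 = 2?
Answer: -57597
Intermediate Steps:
G = -6 (G = -3*2 = -6)
Q(M) = -9 (Q(M) = -3 - 6 = -9)
219*(Q(8) - 254) = 219*(-9 - 254) = 219*(-263) = -57597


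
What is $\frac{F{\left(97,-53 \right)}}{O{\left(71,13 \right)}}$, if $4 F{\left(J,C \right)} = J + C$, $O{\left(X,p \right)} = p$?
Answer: $\frac{11}{13} \approx 0.84615$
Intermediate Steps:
$F{\left(J,C \right)} = \frac{C}{4} + \frac{J}{4}$ ($F{\left(J,C \right)} = \frac{J + C}{4} = \frac{C + J}{4} = \frac{C}{4} + \frac{J}{4}$)
$\frac{F{\left(97,-53 \right)}}{O{\left(71,13 \right)}} = \frac{\frac{1}{4} \left(-53\right) + \frac{1}{4} \cdot 97}{13} = \left(- \frac{53}{4} + \frac{97}{4}\right) \frac{1}{13} = 11 \cdot \frac{1}{13} = \frac{11}{13}$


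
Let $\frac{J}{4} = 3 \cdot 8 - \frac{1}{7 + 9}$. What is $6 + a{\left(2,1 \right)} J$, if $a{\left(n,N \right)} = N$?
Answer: $\frac{407}{4} \approx 101.75$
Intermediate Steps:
$J = \frac{383}{4}$ ($J = 4 \left(3 \cdot 8 - \frac{1}{7 + 9}\right) = 4 \left(24 - \frac{1}{16}\right) = 4 \cdot \frac{383}{16} = \frac{383}{4} \approx 95.75$)
$6 + a{\left(2,1 \right)} J = 6 + 1 \cdot \frac{383}{4} = 6 + \frac{383}{4} = \frac{407}{4}$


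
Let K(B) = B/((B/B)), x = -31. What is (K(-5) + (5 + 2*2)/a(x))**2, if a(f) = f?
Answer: 26896/961 ≈ 27.988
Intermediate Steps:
K(B) = B (K(B) = B/1 = B*1 = B)
(K(-5) + (5 + 2*2)/a(x))**2 = (-5 + (5 + 2*2)/(-31))**2 = (-5 + (5 + 4)*(-1/31))**2 = (-5 + 9*(-1/31))**2 = (-5 - 9/31)**2 = (-164/31)**2 = 26896/961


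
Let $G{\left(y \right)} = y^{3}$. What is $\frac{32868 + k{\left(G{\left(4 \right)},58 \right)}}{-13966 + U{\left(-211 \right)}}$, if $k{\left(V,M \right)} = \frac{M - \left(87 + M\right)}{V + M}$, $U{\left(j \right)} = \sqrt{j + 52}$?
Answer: $- \frac{28000496247}{11898008215} - \frac{4009809 i \sqrt{159}}{23796016430} \approx -2.3534 - 0.0021248 i$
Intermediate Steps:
$U{\left(j \right)} = \sqrt{52 + j}$
$k{\left(V,M \right)} = - \frac{87}{M + V}$
$\frac{32868 + k{\left(G{\left(4 \right)},58 \right)}}{-13966 + U{\left(-211 \right)}} = \frac{32868 - \frac{87}{58 + 4^{3}}}{-13966 + \sqrt{52 - 211}} = \frac{32868 - \frac{87}{58 + 64}}{-13966 + \sqrt{-159}} = \frac{32868 - \frac{87}{122}}{-13966 + i \sqrt{159}} = \frac{4009809}{122 \left(-13966 + i \sqrt{159}\right)}$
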